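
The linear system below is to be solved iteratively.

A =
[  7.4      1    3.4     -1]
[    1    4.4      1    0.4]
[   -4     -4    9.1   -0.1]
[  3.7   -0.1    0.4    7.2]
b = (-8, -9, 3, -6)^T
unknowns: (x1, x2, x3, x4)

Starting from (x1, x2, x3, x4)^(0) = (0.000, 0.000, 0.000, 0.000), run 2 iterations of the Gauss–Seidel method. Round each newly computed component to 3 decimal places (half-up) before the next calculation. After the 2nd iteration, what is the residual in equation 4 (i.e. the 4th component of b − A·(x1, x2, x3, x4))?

-0.001

Iteration 1:
  x1 = (-8 - (1)·0.000 - (3.4)·0.000 - (-1)·0.000) / (7.4) = -1.081
  x2 = (-9 - (1)·-1.081 - (1)·0.000 - (0.4)·0.000) / (4.4) = -1.800
  x3 = (3 - (-4)·-1.081 - (-4)·-1.800 - (-0.1)·0.000) / (9.1) = -0.937
  x4 = (-6 - (3.7)·-1.081 - (-0.1)·-1.800 - (0.4)·-0.937) / (7.2) = -0.251
Iteration 2:
  x1 = (-8 - (1)·-1.800 - (3.4)·-0.937 - (-1)·-0.251) / (7.4) = -0.441
  x2 = (-9 - (1)·-0.441 - (1)·-0.937 - (0.4)·-0.251) / (4.4) = -1.709
  x3 = (3 - (-4)·-0.441 - (-4)·-1.709 - (-0.1)·-0.251) / (9.1) = -0.618
  x4 = (-6 - (3.7)·-0.441 - (-0.1)·-1.709 - (0.4)·-0.618) / (7.2) = -0.596
Residual b − A·x = (-1.522, -0.183, -0.036, -0.001)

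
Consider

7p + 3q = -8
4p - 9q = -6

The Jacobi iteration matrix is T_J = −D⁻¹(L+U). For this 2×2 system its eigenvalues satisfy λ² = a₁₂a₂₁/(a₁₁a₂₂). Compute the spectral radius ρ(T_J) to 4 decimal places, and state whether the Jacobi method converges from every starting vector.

0.4364

a₁₂a₂₁/(a₁₁a₂₂) = (3)·(4) / ((7)·(-9)) = -0.190476
ρ = √|-0.190476| = √0.190476 = 0.4364
ρ < 1, so Jacobi converges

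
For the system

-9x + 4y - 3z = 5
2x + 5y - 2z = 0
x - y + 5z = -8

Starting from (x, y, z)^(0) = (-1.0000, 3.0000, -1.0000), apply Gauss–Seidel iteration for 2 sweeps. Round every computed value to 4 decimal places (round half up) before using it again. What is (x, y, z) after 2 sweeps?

(-0.2671, -0.6896, -1.6845)

Iteration 1:
  x = (5 - (4)·3.0000 - (-3)·-1.0000) / (-9) = 1.1111
  y = (0 - (2)·1.1111 - (-2)·-1.0000) / (5) = -0.8444
  z = (-8 - (1)·1.1111 - (-1)·-0.8444) / (5) = -1.9911
Iteration 2:
  x = (5 - (4)·-0.8444 - (-3)·-1.9911) / (-9) = -0.2671
  y = (0 - (2)·-0.2671 - (-2)·-1.9911) / (5) = -0.6896
  z = (-8 - (1)·-0.2671 - (-1)·-0.6896) / (5) = -1.6845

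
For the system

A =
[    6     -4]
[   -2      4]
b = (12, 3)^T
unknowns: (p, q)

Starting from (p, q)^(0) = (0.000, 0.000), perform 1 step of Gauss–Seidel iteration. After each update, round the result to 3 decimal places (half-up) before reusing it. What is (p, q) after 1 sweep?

Iteration 1:
  p = (12 - (-4)·0.000) / (6) = 2.000
  q = (3 - (-2)·2.000) / (4) = 1.750

(2.000, 1.750)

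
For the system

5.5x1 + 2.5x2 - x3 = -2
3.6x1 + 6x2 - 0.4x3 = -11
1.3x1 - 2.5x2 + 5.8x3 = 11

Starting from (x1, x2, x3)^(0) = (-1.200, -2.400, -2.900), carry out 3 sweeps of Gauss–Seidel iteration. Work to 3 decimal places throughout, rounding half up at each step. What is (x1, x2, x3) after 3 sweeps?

Iteration 1:
  x1 = (-2 - (2.5)·-2.400 - (-1)·-2.900) / (5.5) = 0.200
  x2 = (-11 - (3.6)·0.200 - (-0.4)·-2.900) / (6) = -2.147
  x3 = (11 - (1.3)·0.200 - (-2.5)·-2.147) / (5.8) = 0.926
Iteration 2:
  x1 = (-2 - (2.5)·-2.147 - (-1)·0.926) / (5.5) = 0.781
  x2 = (-11 - (3.6)·0.781 - (-0.4)·0.926) / (6) = -2.240
  x3 = (11 - (1.3)·0.781 - (-2.5)·-2.240) / (5.8) = 0.756
Iteration 3:
  x1 = (-2 - (2.5)·-2.240 - (-1)·0.756) / (5.5) = 0.792
  x2 = (-11 - (3.6)·0.792 - (-0.4)·0.756) / (6) = -2.258
  x3 = (11 - (1.3)·0.792 - (-2.5)·-2.258) / (5.8) = 0.746

(0.792, -2.258, 0.746)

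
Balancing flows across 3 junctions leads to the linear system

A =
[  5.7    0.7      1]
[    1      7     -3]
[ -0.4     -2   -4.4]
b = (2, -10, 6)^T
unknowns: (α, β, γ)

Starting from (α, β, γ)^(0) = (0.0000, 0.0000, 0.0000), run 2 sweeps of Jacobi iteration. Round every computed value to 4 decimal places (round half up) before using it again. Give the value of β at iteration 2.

-2.0631

Iteration 1:
  α = (2 - (0.7)·0.0000 - (1)·0.0000) / (5.7) = 0.3509
  β = (-10 - (1)·0.0000 - (-3)·0.0000) / (7) = -1.4286
  γ = (6 - (-0.4)·0.0000 - (-2)·0.0000) / (-4.4) = -1.3636
Iteration 2:
  α = (2 - (0.7)·-1.4286 - (1)·-1.3636) / (5.7) = 0.7655
  β = (-10 - (1)·0.3509 - (-3)·-1.3636) / (7) = -2.0631
  γ = (6 - (-0.4)·0.3509 - (-2)·-1.4286) / (-4.4) = -0.7462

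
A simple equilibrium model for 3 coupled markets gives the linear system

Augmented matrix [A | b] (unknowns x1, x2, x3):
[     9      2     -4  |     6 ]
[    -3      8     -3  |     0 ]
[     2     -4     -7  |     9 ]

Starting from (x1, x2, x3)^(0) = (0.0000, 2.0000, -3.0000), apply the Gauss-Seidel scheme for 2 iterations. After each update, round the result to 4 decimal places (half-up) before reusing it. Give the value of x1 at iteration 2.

0.6883

Iteration 1:
  x1 = (6 - (2)·2.0000 - (-4)·-3.0000) / (9) = -1.1111
  x2 = (0 - (-3)·-1.1111 - (-3)·-3.0000) / (8) = -1.5417
  x3 = (9 - (2)·-1.1111 - (-4)·-1.5417) / (-7) = -0.7222
Iteration 2:
  x1 = (6 - (2)·-1.5417 - (-4)·-0.7222) / (9) = 0.6883
  x2 = (0 - (-3)·0.6883 - (-3)·-0.7222) / (8) = -0.0127
  x3 = (9 - (2)·0.6883 - (-4)·-0.0127) / (-7) = -1.0818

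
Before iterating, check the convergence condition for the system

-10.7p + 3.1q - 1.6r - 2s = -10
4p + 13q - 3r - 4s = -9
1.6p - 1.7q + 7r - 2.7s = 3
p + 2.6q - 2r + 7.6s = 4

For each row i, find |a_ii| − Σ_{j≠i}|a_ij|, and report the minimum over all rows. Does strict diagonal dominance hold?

row 1: |-10.7| − (3.1+1.6+2) = 4
row 2: |13| − (4+3+4) = 2
row 3: |7| − (1.6+1.7+2.7) = 1
row 4: |7.6| − (1+2.6+2) = 2
minimum over rows = 1 → strictly diagonally dominant (convergence guaranteed)

1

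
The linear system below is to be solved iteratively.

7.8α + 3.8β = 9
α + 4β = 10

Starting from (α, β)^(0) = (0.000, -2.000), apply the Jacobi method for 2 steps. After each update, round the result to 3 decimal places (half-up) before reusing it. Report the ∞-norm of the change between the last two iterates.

2.192

Iteration 1:
  α = (9 - (3.8)·-2.000) / (7.8) = 2.128
  β = (10 - (1)·0.000) / (4) = 2.500
Iteration 2:
  α = (9 - (3.8)·2.500) / (7.8) = -0.064
  β = (10 - (1)·2.128) / (4) = 1.968
Change: (-2.192, -0.532) → max |·| = 2.192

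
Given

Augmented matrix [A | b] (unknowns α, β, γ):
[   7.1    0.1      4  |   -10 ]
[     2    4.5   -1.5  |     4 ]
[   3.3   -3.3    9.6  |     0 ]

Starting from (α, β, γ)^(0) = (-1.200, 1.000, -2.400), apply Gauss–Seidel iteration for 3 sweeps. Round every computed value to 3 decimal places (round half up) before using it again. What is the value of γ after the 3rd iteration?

Iteration 1:
  α = (-10 - (0.1)·1.000 - (4)·-2.400) / (7.1) = -0.070
  β = (4 - (2)·-0.070 - (-1.5)·-2.400) / (4.5) = 0.120
  γ = (0 - (3.3)·-0.070 - (-3.3)·0.120) / (9.6) = 0.065
Iteration 2:
  α = (-10 - (0.1)·0.120 - (4)·0.065) / (7.1) = -1.447
  β = (4 - (2)·-1.447 - (-1.5)·0.065) / (4.5) = 1.554
  γ = (0 - (3.3)·-1.447 - (-3.3)·1.554) / (9.6) = 1.032
Iteration 3:
  α = (-10 - (0.1)·1.554 - (4)·1.032) / (7.1) = -2.012
  β = (4 - (2)·-2.012 - (-1.5)·1.032) / (4.5) = 2.127
  γ = (0 - (3.3)·-2.012 - (-3.3)·2.127) / (9.6) = 1.423

1.423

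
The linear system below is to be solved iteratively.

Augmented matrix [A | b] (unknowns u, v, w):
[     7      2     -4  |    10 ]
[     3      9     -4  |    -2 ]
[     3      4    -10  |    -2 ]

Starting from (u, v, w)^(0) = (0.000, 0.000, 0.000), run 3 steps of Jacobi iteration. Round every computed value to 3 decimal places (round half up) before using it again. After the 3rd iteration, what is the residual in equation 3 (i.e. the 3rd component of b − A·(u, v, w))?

Iteration 1:
  u = (10 - (2)·0.000 - (-4)·0.000) / (7) = 1.429
  v = (-2 - (3)·0.000 - (-4)·0.000) / (9) = -0.222
  w = (-2 - (3)·0.000 - (4)·0.000) / (-10) = 0.200
Iteration 2:
  u = (10 - (2)·-0.222 - (-4)·0.200) / (7) = 1.606
  v = (-2 - (3)·1.429 - (-4)·0.200) / (9) = -0.610
  w = (-2 - (3)·1.429 - (4)·-0.222) / (-10) = 0.540
Iteration 3:
  u = (10 - (2)·-0.610 - (-4)·0.540) / (7) = 1.911
  v = (-2 - (3)·1.606 - (-4)·0.540) / (9) = -0.518
  w = (-2 - (3)·1.606 - (4)·-0.610) / (-10) = 0.438
Residual b − A·x = (-0.589, -1.319, -1.281)

-1.281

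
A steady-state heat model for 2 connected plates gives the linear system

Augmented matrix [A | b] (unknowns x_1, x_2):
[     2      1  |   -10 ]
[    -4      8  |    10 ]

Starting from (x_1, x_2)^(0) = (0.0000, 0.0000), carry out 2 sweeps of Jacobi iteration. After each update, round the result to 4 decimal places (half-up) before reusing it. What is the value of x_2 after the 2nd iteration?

Iteration 1:
  x_1 = (-10 - (1)·0.0000) / (2) = -5.0000
  x_2 = (10 - (-4)·0.0000) / (8) = 1.2500
Iteration 2:
  x_1 = (-10 - (1)·1.2500) / (2) = -5.6250
  x_2 = (10 - (-4)·-5.0000) / (8) = -1.2500

-1.2500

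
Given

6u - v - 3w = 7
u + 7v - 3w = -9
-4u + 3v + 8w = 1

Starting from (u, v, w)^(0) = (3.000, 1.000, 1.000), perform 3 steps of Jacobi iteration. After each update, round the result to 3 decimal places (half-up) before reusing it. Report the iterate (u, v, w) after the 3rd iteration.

(1.760, -0.858, 1.293)

Iteration 1:
  u = (7 - (-1)·1.000 - (-3)·1.000) / (6) = 1.833
  v = (-9 - (1)·3.000 - (-3)·1.000) / (7) = -1.286
  w = (1 - (-4)·3.000 - (3)·1.000) / (8) = 1.250
Iteration 2:
  u = (7 - (-1)·-1.286 - (-3)·1.250) / (6) = 1.577
  v = (-9 - (1)·1.833 - (-3)·1.250) / (7) = -1.012
  w = (1 - (-4)·1.833 - (3)·-1.286) / (8) = 1.524
Iteration 3:
  u = (7 - (-1)·-1.012 - (-3)·1.524) / (6) = 1.760
  v = (-9 - (1)·1.577 - (-3)·1.524) / (7) = -0.858
  w = (1 - (-4)·1.577 - (3)·-1.012) / (8) = 1.293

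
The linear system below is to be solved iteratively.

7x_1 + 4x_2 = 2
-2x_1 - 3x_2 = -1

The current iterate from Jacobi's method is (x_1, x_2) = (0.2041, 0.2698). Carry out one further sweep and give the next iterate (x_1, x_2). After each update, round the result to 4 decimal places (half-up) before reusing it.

One sweep:
  x_1 = (2 - (4)·0.2698) / (7) = 0.1315
  x_2 = (-1 - (-2)·0.2041) / (-3) = 0.1973

(0.1315, 0.1973)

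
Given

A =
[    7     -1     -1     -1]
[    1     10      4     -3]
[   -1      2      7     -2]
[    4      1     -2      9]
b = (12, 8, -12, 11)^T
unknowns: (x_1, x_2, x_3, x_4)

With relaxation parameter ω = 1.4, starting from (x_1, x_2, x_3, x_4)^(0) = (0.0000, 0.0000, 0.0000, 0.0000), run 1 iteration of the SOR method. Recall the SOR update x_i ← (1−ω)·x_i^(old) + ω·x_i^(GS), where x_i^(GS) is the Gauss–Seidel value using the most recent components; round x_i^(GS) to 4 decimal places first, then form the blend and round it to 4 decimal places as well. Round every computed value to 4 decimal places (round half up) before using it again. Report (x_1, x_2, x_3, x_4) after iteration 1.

Iteration 1:
  x_1: GS value = (12 - (-1)·0.0000 - (-1)·0.0000 - (-1)·0.0000) / (7) = 1.7143;  x_1 ← (1−ω)·0.0000 + ω·1.7143 = 2.4000
  x_2: GS value = (8 - (1)·2.4000 - (4)·0.0000 - (-3)·0.0000) / (10) = 0.5600;  x_2 ← (1−ω)·0.0000 + ω·0.5600 = 0.7840
  x_3: GS value = (-12 - (-1)·2.4000 - (2)·0.7840 - (-2)·0.0000) / (7) = -1.5954;  x_3 ← (1−ω)·0.0000 + ω·-1.5954 = -2.2336
  x_4: GS value = (11 - (4)·2.4000 - (1)·0.7840 - (-2)·-2.2336) / (9) = -0.4279;  x_4 ← (1−ω)·0.0000 + ω·-0.4279 = -0.5991

(2.4000, 0.7840, -2.2336, -0.5991)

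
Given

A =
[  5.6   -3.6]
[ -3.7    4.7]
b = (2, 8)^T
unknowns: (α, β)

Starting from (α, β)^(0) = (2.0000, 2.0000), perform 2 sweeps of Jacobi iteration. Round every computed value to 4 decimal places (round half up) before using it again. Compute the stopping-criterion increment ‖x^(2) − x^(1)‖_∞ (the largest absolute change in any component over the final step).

0.8206

Iteration 1:
  α = (2 - (-3.6)·2.0000) / (5.6) = 1.6429
  β = (8 - (-3.7)·2.0000) / (4.7) = 3.2766
Iteration 2:
  α = (2 - (-3.6)·3.2766) / (5.6) = 2.4635
  β = (8 - (-3.7)·1.6429) / (4.7) = 2.9955
Change: (0.8206, -0.2811) → max |·| = 0.8206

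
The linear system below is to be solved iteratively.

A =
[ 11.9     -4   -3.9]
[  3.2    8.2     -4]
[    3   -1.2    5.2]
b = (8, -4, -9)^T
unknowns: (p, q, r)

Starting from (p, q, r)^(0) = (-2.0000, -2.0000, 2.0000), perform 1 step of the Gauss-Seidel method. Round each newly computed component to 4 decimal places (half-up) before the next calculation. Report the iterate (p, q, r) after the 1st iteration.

Iteration 1:
  p = (8 - (-4)·-2.0000 - (-3.9)·2.0000) / (11.9) = 0.6555
  q = (-4 - (3.2)·0.6555 - (-4)·2.0000) / (8.2) = 0.2320
  r = (-9 - (3)·0.6555 - (-1.2)·0.2320) / (5.2) = -2.0554

(0.6555, 0.2320, -2.0554)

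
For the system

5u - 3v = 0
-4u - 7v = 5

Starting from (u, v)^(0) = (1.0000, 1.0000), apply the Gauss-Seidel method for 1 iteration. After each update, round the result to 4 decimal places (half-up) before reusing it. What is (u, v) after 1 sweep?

Iteration 1:
  u = (0 - (-3)·1.0000) / (5) = 0.6000
  v = (5 - (-4)·0.6000) / (-7) = -1.0571

(0.6000, -1.0571)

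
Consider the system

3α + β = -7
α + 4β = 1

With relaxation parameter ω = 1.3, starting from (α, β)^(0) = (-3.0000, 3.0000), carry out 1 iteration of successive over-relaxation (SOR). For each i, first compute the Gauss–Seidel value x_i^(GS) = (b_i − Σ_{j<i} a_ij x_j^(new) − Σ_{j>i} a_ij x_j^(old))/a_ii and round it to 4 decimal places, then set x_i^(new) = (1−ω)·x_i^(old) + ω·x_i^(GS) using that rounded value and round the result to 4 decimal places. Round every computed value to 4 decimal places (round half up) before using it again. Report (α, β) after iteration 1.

(-3.4333, 0.5408)

Iteration 1:
  α: GS value = (-7 - (1)·3.0000) / (3) = -3.3333;  α ← (1−ω)·-3.0000 + ω·-3.3333 = -3.4333
  β: GS value = (1 - (1)·-3.4333) / (4) = 1.1083;  β ← (1−ω)·3.0000 + ω·1.1083 = 0.5408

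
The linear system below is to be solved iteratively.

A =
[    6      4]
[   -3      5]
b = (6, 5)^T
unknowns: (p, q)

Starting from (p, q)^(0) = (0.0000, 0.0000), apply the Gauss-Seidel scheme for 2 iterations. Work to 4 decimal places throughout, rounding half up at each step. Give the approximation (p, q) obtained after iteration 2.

(-0.0667, 0.9600)

Iteration 1:
  p = (6 - (4)·0.0000) / (6) = 1.0000
  q = (5 - (-3)·1.0000) / (5) = 1.6000
Iteration 2:
  p = (6 - (4)·1.6000) / (6) = -0.0667
  q = (5 - (-3)·-0.0667) / (5) = 0.9600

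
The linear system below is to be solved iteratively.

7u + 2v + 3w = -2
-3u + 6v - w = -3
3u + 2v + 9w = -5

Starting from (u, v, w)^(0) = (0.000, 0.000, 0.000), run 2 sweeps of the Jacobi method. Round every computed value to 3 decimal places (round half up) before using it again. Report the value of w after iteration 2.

Iteration 1:
  u = (-2 - (2)·0.000 - (3)·0.000) / (7) = -0.286
  v = (-3 - (-3)·0.000 - (-1)·0.000) / (6) = -0.500
  w = (-5 - (3)·0.000 - (2)·0.000) / (9) = -0.556
Iteration 2:
  u = (-2 - (2)·-0.500 - (3)·-0.556) / (7) = 0.095
  v = (-3 - (-3)·-0.286 - (-1)·-0.556) / (6) = -0.736
  w = (-5 - (3)·-0.286 - (2)·-0.500) / (9) = -0.349

-0.349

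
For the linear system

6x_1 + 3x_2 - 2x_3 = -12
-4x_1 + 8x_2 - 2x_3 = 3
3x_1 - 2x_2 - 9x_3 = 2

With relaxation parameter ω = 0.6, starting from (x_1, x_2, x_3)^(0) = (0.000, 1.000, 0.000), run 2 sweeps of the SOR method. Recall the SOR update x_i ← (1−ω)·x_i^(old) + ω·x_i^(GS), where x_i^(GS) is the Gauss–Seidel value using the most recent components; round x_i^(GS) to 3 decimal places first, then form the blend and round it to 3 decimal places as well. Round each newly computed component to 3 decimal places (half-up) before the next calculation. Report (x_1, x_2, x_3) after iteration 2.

(-1.944, -0.357, -0.657)

Iteration 1:
  x_1: GS value = (-12 - (3)·1.000 - (-2)·0.000) / (6) = -2.500;  x_1 ← (1−ω)·0.000 + ω·-2.500 = -1.500
  x_2: GS value = (3 - (-4)·-1.500 - (-2)·0.000) / (8) = -0.375;  x_2 ← (1−ω)·1.000 + ω·-0.375 = 0.175
  x_3: GS value = (2 - (3)·-1.500 - (-2)·0.175) / (-9) = -0.761;  x_3 ← (1−ω)·0.000 + ω·-0.761 = -0.457
Iteration 2:
  x_1: GS value = (-12 - (3)·0.175 - (-2)·-0.457) / (6) = -2.240;  x_1 ← (1−ω)·-1.500 + ω·-2.240 = -1.944
  x_2: GS value = (3 - (-4)·-1.944 - (-2)·-0.457) / (8) = -0.711;  x_2 ← (1−ω)·0.175 + ω·-0.711 = -0.357
  x_3: GS value = (2 - (3)·-1.944 - (-2)·-0.357) / (-9) = -0.791;  x_3 ← (1−ω)·-0.457 + ω·-0.791 = -0.657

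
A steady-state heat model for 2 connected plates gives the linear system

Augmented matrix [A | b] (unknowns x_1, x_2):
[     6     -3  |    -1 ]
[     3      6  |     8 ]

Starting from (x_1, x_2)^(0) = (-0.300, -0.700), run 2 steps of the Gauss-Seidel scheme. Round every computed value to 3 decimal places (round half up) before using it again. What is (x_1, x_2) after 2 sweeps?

(0.629, 1.019)

Iteration 1:
  x_1 = (-1 - (-3)·-0.700) / (6) = -0.517
  x_2 = (8 - (3)·-0.517) / (6) = 1.592
Iteration 2:
  x_1 = (-1 - (-3)·1.592) / (6) = 0.629
  x_2 = (8 - (3)·0.629) / (6) = 1.019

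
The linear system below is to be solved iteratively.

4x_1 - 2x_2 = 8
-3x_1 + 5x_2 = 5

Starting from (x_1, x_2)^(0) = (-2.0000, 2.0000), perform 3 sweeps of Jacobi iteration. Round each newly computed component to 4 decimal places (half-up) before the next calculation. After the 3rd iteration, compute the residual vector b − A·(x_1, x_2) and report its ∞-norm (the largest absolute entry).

4.5000

Iteration 1:
  x_1 = (8 - (-2)·2.0000) / (4) = 3.0000
  x_2 = (5 - (-3)·-2.0000) / (5) = -0.2000
Iteration 2:
  x_1 = (8 - (-2)·-0.2000) / (4) = 1.9000
  x_2 = (5 - (-3)·3.0000) / (5) = 2.8000
Iteration 3:
  x_1 = (8 - (-2)·2.8000) / (4) = 3.4000
  x_2 = (5 - (-3)·1.9000) / (5) = 2.1400
Residual b − A·x = (-1.3200, 4.5000); ∞-norm = 4.5000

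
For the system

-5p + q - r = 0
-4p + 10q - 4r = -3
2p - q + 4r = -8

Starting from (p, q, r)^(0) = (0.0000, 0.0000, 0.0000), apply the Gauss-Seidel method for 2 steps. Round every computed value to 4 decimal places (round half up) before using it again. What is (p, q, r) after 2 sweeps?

(0.3550, -0.9880, -2.4245)

Iteration 1:
  p = (0 - (1)·0.0000 - (-1)·0.0000) / (-5) = 0.0000
  q = (-3 - (-4)·0.0000 - (-4)·0.0000) / (10) = -0.3000
  r = (-8 - (2)·0.0000 - (-1)·-0.3000) / (4) = -2.0750
Iteration 2:
  p = (0 - (1)·-0.3000 - (-1)·-2.0750) / (-5) = 0.3550
  q = (-3 - (-4)·0.3550 - (-4)·-2.0750) / (10) = -0.9880
  r = (-8 - (2)·0.3550 - (-1)·-0.9880) / (4) = -2.4245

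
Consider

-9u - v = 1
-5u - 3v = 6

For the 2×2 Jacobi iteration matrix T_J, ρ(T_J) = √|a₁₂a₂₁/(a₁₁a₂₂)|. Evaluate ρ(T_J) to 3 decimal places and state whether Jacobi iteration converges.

a₁₂a₂₁/(a₁₁a₂₂) = (-1)·(-5) / ((-9)·(-3)) = 0.185185
ρ = √|0.185185| = √0.185185 = 0.430
ρ < 1, so Jacobi converges

0.430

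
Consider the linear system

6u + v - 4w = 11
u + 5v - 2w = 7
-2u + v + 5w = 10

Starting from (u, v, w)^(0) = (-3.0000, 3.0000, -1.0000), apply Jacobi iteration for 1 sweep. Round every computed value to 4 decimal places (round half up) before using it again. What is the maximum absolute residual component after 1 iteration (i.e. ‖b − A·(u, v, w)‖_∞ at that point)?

Iteration 1:
  u = (11 - (1)·3.0000 - (-4)·-1.0000) / (6) = 0.6667
  v = (7 - (1)·-3.0000 - (-2)·-1.0000) / (5) = 1.6000
  w = (10 - (-2)·-3.0000 - (1)·3.0000) / (5) = 0.2000
Residual b − A·x = (6.1998, -1.2667, 8.7334); ∞-norm = 8.7334

8.7334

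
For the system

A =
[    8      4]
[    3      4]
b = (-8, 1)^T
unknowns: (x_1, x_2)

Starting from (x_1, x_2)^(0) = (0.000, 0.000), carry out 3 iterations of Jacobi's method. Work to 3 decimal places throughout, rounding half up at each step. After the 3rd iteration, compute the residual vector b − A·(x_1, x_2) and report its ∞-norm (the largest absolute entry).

1.124

Iteration 1:
  x_1 = (-8 - (4)·0.000) / (8) = -1.000
  x_2 = (1 - (3)·0.000) / (4) = 0.250
Iteration 2:
  x_1 = (-8 - (4)·0.250) / (8) = -1.125
  x_2 = (1 - (3)·-1.000) / (4) = 1.000
Iteration 3:
  x_1 = (-8 - (4)·1.000) / (8) = -1.500
  x_2 = (1 - (3)·-1.125) / (4) = 1.094
Residual b − A·x = (-0.376, 1.124); ∞-norm = 1.124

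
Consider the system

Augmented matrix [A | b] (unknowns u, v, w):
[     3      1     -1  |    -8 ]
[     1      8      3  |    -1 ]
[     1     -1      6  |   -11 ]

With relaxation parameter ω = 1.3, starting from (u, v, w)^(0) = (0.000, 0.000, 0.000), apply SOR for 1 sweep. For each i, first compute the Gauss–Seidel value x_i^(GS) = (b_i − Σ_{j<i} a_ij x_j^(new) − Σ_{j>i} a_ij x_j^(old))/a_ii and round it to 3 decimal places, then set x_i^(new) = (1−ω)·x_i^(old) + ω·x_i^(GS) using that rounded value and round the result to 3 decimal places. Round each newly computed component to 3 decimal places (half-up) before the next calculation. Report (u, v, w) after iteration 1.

Iteration 1:
  u: GS value = (-8 - (1)·0.000 - (-1)·0.000) / (3) = -2.667;  u ← (1−ω)·0.000 + ω·-2.667 = -3.467
  v: GS value = (-1 - (1)·-3.467 - (3)·0.000) / (8) = 0.308;  v ← (1−ω)·0.000 + ω·0.308 = 0.400
  w: GS value = (-11 - (1)·-3.467 - (-1)·0.400) / (6) = -1.189;  w ← (1−ω)·0.000 + ω·-1.189 = -1.546

(-3.467, 0.400, -1.546)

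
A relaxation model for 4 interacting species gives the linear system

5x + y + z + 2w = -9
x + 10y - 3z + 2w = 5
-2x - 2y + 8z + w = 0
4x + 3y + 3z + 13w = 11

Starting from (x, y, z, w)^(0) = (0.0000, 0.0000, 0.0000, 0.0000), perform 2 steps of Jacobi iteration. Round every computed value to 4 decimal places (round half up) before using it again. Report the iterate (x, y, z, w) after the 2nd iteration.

(-2.2385, 0.5108, -0.4308, 1.2846)

Iteration 1:
  x = (-9 - (1)·0.0000 - (1)·0.0000 - (2)·0.0000) / (5) = -1.8000
  y = (5 - (1)·0.0000 - (-3)·0.0000 - (2)·0.0000) / (10) = 0.5000
  z = (0 - (-2)·0.0000 - (-2)·0.0000 - (1)·0.0000) / (8) = 0.0000
  w = (11 - (4)·0.0000 - (3)·0.0000 - (3)·0.0000) / (13) = 0.8462
Iteration 2:
  x = (-9 - (1)·0.5000 - (1)·0.0000 - (2)·0.8462) / (5) = -2.2385
  y = (5 - (1)·-1.8000 - (-3)·0.0000 - (2)·0.8462) / (10) = 0.5108
  z = (0 - (-2)·-1.8000 - (-2)·0.5000 - (1)·0.8462) / (8) = -0.4308
  w = (11 - (4)·-1.8000 - (3)·0.5000 - (3)·0.0000) / (13) = 1.2846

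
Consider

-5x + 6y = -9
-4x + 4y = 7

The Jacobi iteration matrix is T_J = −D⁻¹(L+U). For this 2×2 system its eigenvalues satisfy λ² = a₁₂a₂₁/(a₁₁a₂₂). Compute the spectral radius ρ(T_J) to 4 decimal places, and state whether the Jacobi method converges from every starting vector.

1.0954

a₁₂a₂₁/(a₁₁a₂₂) = (6)·(-4) / ((-5)·(4)) = 1.200000
ρ = √|1.200000| = √1.200000 = 1.0954
ρ > 1, so Jacobi diverges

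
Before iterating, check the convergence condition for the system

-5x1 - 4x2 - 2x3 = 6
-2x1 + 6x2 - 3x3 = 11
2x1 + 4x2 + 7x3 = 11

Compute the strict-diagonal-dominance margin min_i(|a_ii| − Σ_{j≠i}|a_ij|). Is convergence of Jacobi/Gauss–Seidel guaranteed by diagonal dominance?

-1

row 1: |-5| − (4+2) = -1
row 2: |6| − (2+3) = 1
row 3: |7| − (2+4) = 1
minimum over rows = -1 → not strictly diagonally dominant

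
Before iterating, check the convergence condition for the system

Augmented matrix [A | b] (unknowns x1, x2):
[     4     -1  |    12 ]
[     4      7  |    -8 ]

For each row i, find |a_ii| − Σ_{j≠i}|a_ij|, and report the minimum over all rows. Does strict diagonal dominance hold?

3

row 1: |4| − (1) = 3
row 2: |7| − (4) = 3
minimum over rows = 3 → strictly diagonally dominant (convergence guaranteed)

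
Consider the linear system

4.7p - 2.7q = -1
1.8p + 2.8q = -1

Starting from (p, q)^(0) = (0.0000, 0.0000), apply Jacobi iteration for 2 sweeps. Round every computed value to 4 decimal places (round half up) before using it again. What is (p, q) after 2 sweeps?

(-0.4179, -0.2203)

Iteration 1:
  p = (-1 - (-2.7)·0.0000) / (4.7) = -0.2128
  q = (-1 - (1.8)·0.0000) / (2.8) = -0.3571
Iteration 2:
  p = (-1 - (-2.7)·-0.3571) / (4.7) = -0.4179
  q = (-1 - (1.8)·-0.2128) / (2.8) = -0.2203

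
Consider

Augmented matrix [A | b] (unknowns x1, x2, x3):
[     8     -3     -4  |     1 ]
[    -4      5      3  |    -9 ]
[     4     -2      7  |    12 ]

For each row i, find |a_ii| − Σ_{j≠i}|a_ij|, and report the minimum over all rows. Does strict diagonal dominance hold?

-2

row 1: |8| − (3+4) = 1
row 2: |5| − (4+3) = -2
row 3: |7| − (4+2) = 1
minimum over rows = -2 → not strictly diagonally dominant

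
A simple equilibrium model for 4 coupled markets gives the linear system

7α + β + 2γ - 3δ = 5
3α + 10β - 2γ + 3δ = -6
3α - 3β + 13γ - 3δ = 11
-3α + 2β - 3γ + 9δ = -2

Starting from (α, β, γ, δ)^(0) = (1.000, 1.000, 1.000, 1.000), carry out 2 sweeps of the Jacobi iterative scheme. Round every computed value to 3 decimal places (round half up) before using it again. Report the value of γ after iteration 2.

0.502

Iteration 1:
  α = (5 - (1)·1.000 - (2)·1.000 - (-3)·1.000) / (7) = 0.714
  β = (-6 - (3)·1.000 - (-2)·1.000 - (3)·1.000) / (10) = -1.000
  γ = (11 - (3)·1.000 - (-3)·1.000 - (-3)·1.000) / (13) = 1.077
  δ = (-2 - (-3)·1.000 - (2)·1.000 - (-3)·1.000) / (9) = 0.222
Iteration 2:
  α = (5 - (1)·-1.000 - (2)·1.077 - (-3)·0.222) / (7) = 0.645
  β = (-6 - (3)·0.714 - (-2)·1.077 - (3)·0.222) / (10) = -0.665
  γ = (11 - (3)·0.714 - (-3)·-1.000 - (-3)·0.222) / (13) = 0.502
  δ = (-2 - (-3)·0.714 - (2)·-1.000 - (-3)·1.077) / (9) = 0.597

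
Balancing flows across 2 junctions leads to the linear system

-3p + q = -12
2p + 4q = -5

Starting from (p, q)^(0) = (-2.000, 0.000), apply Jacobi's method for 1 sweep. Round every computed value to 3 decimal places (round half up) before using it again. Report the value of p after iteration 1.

4.000

Iteration 1:
  p = (-12 - (1)·0.000) / (-3) = 4.000
  q = (-5 - (2)·-2.000) / (4) = -0.250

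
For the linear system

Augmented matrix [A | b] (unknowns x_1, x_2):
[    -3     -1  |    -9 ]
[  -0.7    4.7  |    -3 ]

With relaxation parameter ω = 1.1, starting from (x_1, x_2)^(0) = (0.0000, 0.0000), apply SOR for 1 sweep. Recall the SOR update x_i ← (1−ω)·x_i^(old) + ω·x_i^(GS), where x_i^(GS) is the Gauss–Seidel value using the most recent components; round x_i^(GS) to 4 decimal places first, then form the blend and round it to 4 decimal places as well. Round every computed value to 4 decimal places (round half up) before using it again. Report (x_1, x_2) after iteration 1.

Iteration 1:
  x_1: GS value = (-9 - (-1)·0.0000) / (-3) = 3.0000;  x_1 ← (1−ω)·0.0000 + ω·3.0000 = 3.3000
  x_2: GS value = (-3 - (-0.7)·3.3000) / (4.7) = -0.1468;  x_2 ← (1−ω)·0.0000 + ω·-0.1468 = -0.1615

(3.3000, -0.1615)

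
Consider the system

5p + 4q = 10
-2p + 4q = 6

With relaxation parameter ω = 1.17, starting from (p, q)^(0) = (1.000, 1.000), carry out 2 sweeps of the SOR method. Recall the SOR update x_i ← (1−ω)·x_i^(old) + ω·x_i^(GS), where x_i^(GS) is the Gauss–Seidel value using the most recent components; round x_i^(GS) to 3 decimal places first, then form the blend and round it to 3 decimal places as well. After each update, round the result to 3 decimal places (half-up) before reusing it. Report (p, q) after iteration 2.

Iteration 1:
  p: GS value = (10 - (4)·1.000) / (5) = 1.200;  p ← (1−ω)·1.000 + ω·1.200 = 1.234
  q: GS value = (6 - (-2)·1.234) / (4) = 2.117;  q ← (1−ω)·1.000 + ω·2.117 = 2.307
Iteration 2:
  p: GS value = (10 - (4)·2.307) / (5) = 0.154;  p ← (1−ω)·1.234 + ω·0.154 = -0.030
  q: GS value = (6 - (-2)·-0.030) / (4) = 1.485;  q ← (1−ω)·2.307 + ω·1.485 = 1.345

(-0.030, 1.345)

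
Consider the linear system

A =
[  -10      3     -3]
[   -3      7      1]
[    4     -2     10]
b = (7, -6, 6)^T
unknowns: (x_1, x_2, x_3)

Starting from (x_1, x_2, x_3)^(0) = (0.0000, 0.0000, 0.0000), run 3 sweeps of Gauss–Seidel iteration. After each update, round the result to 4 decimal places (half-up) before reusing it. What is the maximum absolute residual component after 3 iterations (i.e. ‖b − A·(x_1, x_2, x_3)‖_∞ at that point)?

0.3704

Iteration 1:
  x_1 = (7 - (3)·0.0000 - (-3)·0.0000) / (-10) = -0.7000
  x_2 = (-6 - (-3)·-0.7000 - (1)·0.0000) / (7) = -1.1571
  x_3 = (6 - (4)·-0.7000 - (-2)·-1.1571) / (10) = 0.6486
Iteration 2:
  x_1 = (7 - (3)·-1.1571 - (-3)·0.6486) / (-10) = -1.2417
  x_2 = (-6 - (-3)·-1.2417 - (1)·0.6486) / (7) = -1.4820
  x_3 = (6 - (4)·-1.2417 - (-2)·-1.4820) / (10) = 0.8003
Iteration 3:
  x_1 = (7 - (3)·-1.4820 - (-3)·0.8003) / (-10) = -1.3847
  x_2 = (-6 - (-3)·-1.3847 - (1)·0.8003) / (7) = -1.5649
  x_3 = (6 - (4)·-1.3847 - (-2)·-1.5649) / (10) = 0.8409
Residual b − A·x = (0.3704, -0.0407, 0.0000); ∞-norm = 0.3704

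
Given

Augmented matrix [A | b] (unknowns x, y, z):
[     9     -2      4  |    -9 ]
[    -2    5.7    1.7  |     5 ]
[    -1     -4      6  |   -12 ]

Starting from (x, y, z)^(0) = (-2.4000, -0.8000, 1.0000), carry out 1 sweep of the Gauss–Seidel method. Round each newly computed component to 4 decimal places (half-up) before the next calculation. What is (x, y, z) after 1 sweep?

Iteration 1:
  x = (-9 - (-2)·-0.8000 - (4)·1.0000) / (9) = -1.6222
  y = (5 - (-2)·-1.6222 - (1.7)·1.0000) / (5.7) = 0.0098
  z = (-12 - (-1)·-1.6222 - (-4)·0.0098) / (6) = -2.2638

(-1.6222, 0.0098, -2.2638)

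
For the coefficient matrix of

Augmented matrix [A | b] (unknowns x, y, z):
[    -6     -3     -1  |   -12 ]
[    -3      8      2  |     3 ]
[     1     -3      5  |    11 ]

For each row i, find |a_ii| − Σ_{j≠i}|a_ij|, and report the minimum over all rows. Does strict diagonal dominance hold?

1

row 1: |-6| − (3+1) = 2
row 2: |8| − (3+2) = 3
row 3: |5| − (1+3) = 1
minimum over rows = 1 → strictly diagonally dominant (convergence guaranteed)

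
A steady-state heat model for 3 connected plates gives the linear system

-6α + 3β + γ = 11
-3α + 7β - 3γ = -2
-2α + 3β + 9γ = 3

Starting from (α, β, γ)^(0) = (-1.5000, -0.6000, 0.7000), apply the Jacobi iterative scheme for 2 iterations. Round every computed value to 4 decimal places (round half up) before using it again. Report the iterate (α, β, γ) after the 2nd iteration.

Iteration 1:
  α = (11 - (3)·-0.6000 - (1)·0.7000) / (-6) = -2.0167
  β = (-2 - (-3)·-1.5000 - (-3)·0.7000) / (7) = -0.6286
  γ = (3 - (-2)·-1.5000 - (3)·-0.6000) / (9) = 0.2000
Iteration 2:
  α = (11 - (3)·-0.6286 - (1)·0.2000) / (-6) = -2.1143
  β = (-2 - (-3)·-2.0167 - (-3)·0.2000) / (7) = -1.0643
  γ = (3 - (-2)·-2.0167 - (3)·-0.6286) / (9) = 0.0947

(-2.1143, -1.0643, 0.0947)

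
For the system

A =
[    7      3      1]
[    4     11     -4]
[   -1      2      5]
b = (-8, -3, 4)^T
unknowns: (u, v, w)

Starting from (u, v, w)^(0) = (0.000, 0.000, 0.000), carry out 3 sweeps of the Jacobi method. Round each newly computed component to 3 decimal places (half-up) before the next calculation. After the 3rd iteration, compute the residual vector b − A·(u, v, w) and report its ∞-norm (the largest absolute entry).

Iteration 1:
  u = (-8 - (3)·0.000 - (1)·0.000) / (7) = -1.143
  v = (-3 - (4)·0.000 - (-4)·0.000) / (11) = -0.273
  w = (4 - (-1)·0.000 - (2)·0.000) / (5) = 0.800
Iteration 2:
  u = (-8 - (3)·-0.273 - (1)·0.800) / (7) = -1.140
  v = (-3 - (4)·-1.143 - (-4)·0.800) / (11) = 0.434
  w = (4 - (-1)·-1.143 - (2)·-0.273) / (5) = 0.681
Iteration 3:
  u = (-8 - (3)·0.434 - (1)·0.681) / (7) = -1.426
  v = (-3 - (4)·-1.140 - (-4)·0.681) / (11) = 0.389
  w = (4 - (-1)·-1.140 - (2)·0.434) / (5) = 0.398
Residual b − A·x = (0.417, 0.017, -0.194); ∞-norm = 0.417

0.417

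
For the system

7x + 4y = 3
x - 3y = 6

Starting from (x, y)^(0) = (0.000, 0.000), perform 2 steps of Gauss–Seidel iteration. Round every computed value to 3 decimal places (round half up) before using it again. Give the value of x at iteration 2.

1.490

Iteration 1:
  x = (3 - (4)·0.000) / (7) = 0.429
  y = (6 - (1)·0.429) / (-3) = -1.857
Iteration 2:
  x = (3 - (4)·-1.857) / (7) = 1.490
  y = (6 - (1)·1.490) / (-3) = -1.503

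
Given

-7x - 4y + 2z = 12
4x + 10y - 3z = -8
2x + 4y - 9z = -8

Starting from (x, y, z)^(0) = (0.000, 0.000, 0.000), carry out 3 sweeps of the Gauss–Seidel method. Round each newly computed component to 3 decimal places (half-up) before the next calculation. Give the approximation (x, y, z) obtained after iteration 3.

Iteration 1:
  x = (12 - (-4)·0.000 - (2)·0.000) / (-7) = -1.714
  y = (-8 - (4)·-1.714 - (-3)·0.000) / (10) = -0.114
  z = (-8 - (2)·-1.714 - (4)·-0.114) / (-9) = 0.457
Iteration 2:
  x = (12 - (-4)·-0.114 - (2)·0.457) / (-7) = -1.519
  y = (-8 - (4)·-1.519 - (-3)·0.457) / (10) = -0.055
  z = (-8 - (2)·-1.519 - (4)·-0.055) / (-9) = 0.527
Iteration 3:
  x = (12 - (-4)·-0.055 - (2)·0.527) / (-7) = -1.532
  y = (-8 - (4)·-1.532 - (-3)·0.527) / (10) = -0.029
  z = (-8 - (2)·-1.532 - (4)·-0.029) / (-9) = 0.536

(-1.532, -0.029, 0.536)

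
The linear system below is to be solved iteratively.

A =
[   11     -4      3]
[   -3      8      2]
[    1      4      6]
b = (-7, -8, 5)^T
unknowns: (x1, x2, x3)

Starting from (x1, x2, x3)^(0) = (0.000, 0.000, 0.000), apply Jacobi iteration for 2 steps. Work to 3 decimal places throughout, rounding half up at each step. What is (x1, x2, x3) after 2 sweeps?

(-1.227, -1.447, 1.606)

Iteration 1:
  x1 = (-7 - (-4)·0.000 - (3)·0.000) / (11) = -0.636
  x2 = (-8 - (-3)·0.000 - (2)·0.000) / (8) = -1.000
  x3 = (5 - (1)·0.000 - (4)·0.000) / (6) = 0.833
Iteration 2:
  x1 = (-7 - (-4)·-1.000 - (3)·0.833) / (11) = -1.227
  x2 = (-8 - (-3)·-0.636 - (2)·0.833) / (8) = -1.447
  x3 = (5 - (1)·-0.636 - (4)·-1.000) / (6) = 1.606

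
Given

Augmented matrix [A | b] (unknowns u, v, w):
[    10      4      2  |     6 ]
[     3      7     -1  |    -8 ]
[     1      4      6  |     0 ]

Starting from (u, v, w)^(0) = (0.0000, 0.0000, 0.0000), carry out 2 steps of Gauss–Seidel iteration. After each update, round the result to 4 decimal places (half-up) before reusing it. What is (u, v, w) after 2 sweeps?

Iteration 1:
  u = (6 - (4)·0.0000 - (2)·0.0000) / (10) = 0.6000
  v = (-8 - (3)·0.6000 - (-1)·0.0000) / (7) = -1.4000
  w = (0 - (1)·0.6000 - (4)·-1.4000) / (6) = 0.8333
Iteration 2:
  u = (6 - (4)·-1.4000 - (2)·0.8333) / (10) = 0.9933
  v = (-8 - (3)·0.9933 - (-1)·0.8333) / (7) = -1.4495
  w = (0 - (1)·0.9933 - (4)·-1.4495) / (6) = 0.8008

(0.9933, -1.4495, 0.8008)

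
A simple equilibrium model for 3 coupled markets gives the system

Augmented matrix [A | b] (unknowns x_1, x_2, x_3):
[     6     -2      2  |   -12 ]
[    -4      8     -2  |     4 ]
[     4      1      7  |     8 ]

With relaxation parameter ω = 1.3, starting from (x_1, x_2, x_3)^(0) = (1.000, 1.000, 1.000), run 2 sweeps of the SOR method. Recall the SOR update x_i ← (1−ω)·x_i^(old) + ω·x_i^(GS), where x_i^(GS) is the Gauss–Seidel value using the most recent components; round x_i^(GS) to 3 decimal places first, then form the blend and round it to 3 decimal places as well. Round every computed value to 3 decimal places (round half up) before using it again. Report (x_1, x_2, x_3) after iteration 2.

Iteration 1:
  x_1: GS value = (-12 - (-2)·1.000 - (2)·1.000) / (6) = -2.000;  x_1 ← (1−ω)·1.000 + ω·-2.000 = -2.900
  x_2: GS value = (4 - (-4)·-2.900 - (-2)·1.000) / (8) = -0.700;  x_2 ← (1−ω)·1.000 + ω·-0.700 = -1.210
  x_3: GS value = (8 - (4)·-2.900 - (1)·-1.210) / (7) = 2.973;  x_3 ← (1−ω)·1.000 + ω·2.973 = 3.565
Iteration 2:
  x_1: GS value = (-12 - (-2)·-1.210 - (2)·3.565) / (6) = -3.592;  x_1 ← (1−ω)·-2.900 + ω·-3.592 = -3.800
  x_2: GS value = (4 - (-4)·-3.800 - (-2)·3.565) / (8) = -0.509;  x_2 ← (1−ω)·-1.210 + ω·-0.509 = -0.299
  x_3: GS value = (8 - (4)·-3.800 - (1)·-0.299) / (7) = 3.357;  x_3 ← (1−ω)·3.565 + ω·3.357 = 3.295

(-3.800, -0.299, 3.295)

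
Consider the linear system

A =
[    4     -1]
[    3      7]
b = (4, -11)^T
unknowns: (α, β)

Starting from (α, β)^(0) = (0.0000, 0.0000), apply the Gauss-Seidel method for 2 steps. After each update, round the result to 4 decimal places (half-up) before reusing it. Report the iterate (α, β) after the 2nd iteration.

Iteration 1:
  α = (4 - (-1)·0.0000) / (4) = 1.0000
  β = (-11 - (3)·1.0000) / (7) = -2.0000
Iteration 2:
  α = (4 - (-1)·-2.0000) / (4) = 0.5000
  β = (-11 - (3)·0.5000) / (7) = -1.7857

(0.5000, -1.7857)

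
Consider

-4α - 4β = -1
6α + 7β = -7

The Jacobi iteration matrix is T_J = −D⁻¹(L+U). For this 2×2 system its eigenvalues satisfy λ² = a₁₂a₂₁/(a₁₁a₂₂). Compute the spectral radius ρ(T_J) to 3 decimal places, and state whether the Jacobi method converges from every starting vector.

0.926

a₁₂a₂₁/(a₁₁a₂₂) = (-4)·(6) / ((-4)·(7)) = 0.857143
ρ = √|0.857143| = √0.857143 = 0.926
ρ < 1, so Jacobi converges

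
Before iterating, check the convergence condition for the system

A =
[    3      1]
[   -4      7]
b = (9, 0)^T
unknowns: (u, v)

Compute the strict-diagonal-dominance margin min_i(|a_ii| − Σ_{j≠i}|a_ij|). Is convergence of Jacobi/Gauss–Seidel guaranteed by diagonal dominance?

row 1: |3| − (1) = 2
row 2: |7| − (4) = 3
minimum over rows = 2 → strictly diagonally dominant (convergence guaranteed)

2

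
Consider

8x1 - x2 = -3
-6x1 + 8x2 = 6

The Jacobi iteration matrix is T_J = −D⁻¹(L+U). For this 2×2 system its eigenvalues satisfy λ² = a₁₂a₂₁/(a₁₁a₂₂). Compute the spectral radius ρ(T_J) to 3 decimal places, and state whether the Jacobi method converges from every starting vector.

a₁₂a₂₁/(a₁₁a₂₂) = (-1)·(-6) / ((8)·(8)) = 0.093750
ρ = √|0.093750| = √0.093750 = 0.306
ρ < 1, so Jacobi converges

0.306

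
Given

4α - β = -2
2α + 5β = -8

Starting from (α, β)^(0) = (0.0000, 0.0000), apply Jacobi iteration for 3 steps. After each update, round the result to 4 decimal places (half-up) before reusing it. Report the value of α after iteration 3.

-0.8500

Iteration 1:
  α = (-2 - (-1)·0.0000) / (4) = -0.5000
  β = (-8 - (2)·0.0000) / (5) = -1.6000
Iteration 2:
  α = (-2 - (-1)·-1.6000) / (4) = -0.9000
  β = (-8 - (2)·-0.5000) / (5) = -1.4000
Iteration 3:
  α = (-2 - (-1)·-1.4000) / (4) = -0.8500
  β = (-8 - (2)·-0.9000) / (5) = -1.2400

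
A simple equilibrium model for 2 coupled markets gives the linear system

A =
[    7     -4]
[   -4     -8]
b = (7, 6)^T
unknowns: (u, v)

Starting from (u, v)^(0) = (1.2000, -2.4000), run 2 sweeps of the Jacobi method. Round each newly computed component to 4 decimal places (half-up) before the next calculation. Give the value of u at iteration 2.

0.2286

Iteration 1:
  u = (7 - (-4)·-2.4000) / (7) = -0.3714
  v = (6 - (-4)·1.2000) / (-8) = -1.3500
Iteration 2:
  u = (7 - (-4)·-1.3500) / (7) = 0.2286
  v = (6 - (-4)·-0.3714) / (-8) = -0.5643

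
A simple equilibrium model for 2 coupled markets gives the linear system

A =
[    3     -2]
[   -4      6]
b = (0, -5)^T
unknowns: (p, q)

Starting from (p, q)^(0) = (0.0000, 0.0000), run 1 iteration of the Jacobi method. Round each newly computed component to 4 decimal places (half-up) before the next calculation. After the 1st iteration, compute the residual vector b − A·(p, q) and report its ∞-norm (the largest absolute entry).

Iteration 1:
  p = (0 - (-2)·0.0000) / (3) = 0.0000
  q = (-5 - (-4)·0.0000) / (6) = -0.8333
Residual b − A·x = (-1.6666, -0.0002); ∞-norm = 1.6666

1.6666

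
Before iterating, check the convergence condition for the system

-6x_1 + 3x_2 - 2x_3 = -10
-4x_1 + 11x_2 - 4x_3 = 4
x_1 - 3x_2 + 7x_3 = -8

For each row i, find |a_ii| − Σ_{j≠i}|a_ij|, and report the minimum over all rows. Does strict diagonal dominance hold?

row 1: |-6| − (3+2) = 1
row 2: |11| − (4+4) = 3
row 3: |7| − (1+3) = 3
minimum over rows = 1 → strictly diagonally dominant (convergence guaranteed)

1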